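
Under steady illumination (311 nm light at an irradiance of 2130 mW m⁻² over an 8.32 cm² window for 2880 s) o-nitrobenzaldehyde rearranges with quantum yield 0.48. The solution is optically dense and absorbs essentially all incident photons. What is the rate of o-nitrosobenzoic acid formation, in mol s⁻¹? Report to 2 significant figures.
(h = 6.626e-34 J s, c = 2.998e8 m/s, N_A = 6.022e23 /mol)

2.2e-9 mol s⁻¹

Photon energy at 311 nm: hc/λ = (6.626e-34)(2.998e8)/(311e-9) = 6.387e-19 J.
Energy delivered: (2130 mW m⁻²)(8.32e-4 m²)(2880 s) = 5.104 J.
Photons incident: 5.104 / 6.387e-19 = 7.991e18, i.e. 7.991e18/6.022e23 = 1.327e-5 mol.
Product formed: 0.48 × 1.327e-5 = 6.370e-6 mol.
Rate: 6.370e-6 / 2880 s = 2.2e-9 mol s⁻¹.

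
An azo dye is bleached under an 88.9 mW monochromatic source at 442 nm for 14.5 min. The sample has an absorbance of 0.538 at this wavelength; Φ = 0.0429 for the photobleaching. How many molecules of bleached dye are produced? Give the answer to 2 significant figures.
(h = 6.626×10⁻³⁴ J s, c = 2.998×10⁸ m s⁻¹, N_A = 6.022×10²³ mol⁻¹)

5.2×10¹⁸ molecules

Photon energy at 442 nm: hc/λ = (6.626×10⁻³⁴)(2.998×10⁸)/(442×10⁻⁹) = 4.494×10⁻¹⁹ J.
Energy delivered: (88.9 mW)(870 s) = 77.34 J.
Photons incident: 77.34 / 4.494×10⁻¹⁹ = 1.721×10²⁰, i.e. 1.721×10²⁰/6.022×10²³ = 2.858×10⁻⁴ mol.
Fraction absorbed: 1 − 10^(−0.538) = 0.7103.
Photons absorbed: 0.7103 × 2.858×10⁻⁴ = 2.030×10⁻⁴ mol.
Product: Φ × n_abs = 0.0429 × 2.030×10⁻⁴ = 8.709×10⁻⁶ mol.
As a count: 8.709×10⁻⁶ × 6.022×10²³ = 5.2×10¹⁸.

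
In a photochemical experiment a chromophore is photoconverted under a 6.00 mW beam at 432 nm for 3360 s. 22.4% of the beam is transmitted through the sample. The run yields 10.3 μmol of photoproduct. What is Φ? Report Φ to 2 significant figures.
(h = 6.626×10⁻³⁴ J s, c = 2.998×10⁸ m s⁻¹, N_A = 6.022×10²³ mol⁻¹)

Φ = 0.18

Product: 10.3 μmol = 1.03×10⁻⁵ mol.
Photon energy at 432 nm: hc/λ = (6.626×10⁻³⁴)(2.998×10⁸)/(432×10⁻⁹) = 4.598×10⁻¹⁹ J.
Energy delivered: (6.00 mW)(3360 s) = 20.16 J.
Photons incident: 20.16 / 4.598×10⁻¹⁹ = 4.385×10¹⁹, i.e. 4.385×10¹⁹/6.022×10²³ = 7.282×10⁻⁵ mol.
Fraction absorbed: 1 − 22.4/100 = 0.7760.
Photons absorbed: 0.7760 × 7.282×10⁻⁵ = 5.651×10⁻⁵ mol.
Φ = 1.03×10⁻⁵ mol / 5.651×10⁻⁵ mol photons = 0.18.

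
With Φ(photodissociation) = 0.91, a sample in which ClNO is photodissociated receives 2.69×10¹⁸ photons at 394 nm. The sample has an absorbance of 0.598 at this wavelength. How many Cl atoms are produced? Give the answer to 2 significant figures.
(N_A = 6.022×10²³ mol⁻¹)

Moles of photons: 2.69×10¹⁸ / 6.022×10²³ = 4.467×10⁻⁶ mol.
Fraction absorbed: 1 − 10^(−0.598) = 0.7477.
Photons absorbed: 0.7477 × 4.467×10⁻⁶ = 3.340×10⁻⁶ mol.
Product: Φ × n_abs = 0.91 × 3.340×10⁻⁶ = 3.039×10⁻⁶ mol.
As a count: 3.039×10⁻⁶ × 6.022×10²³ = 1.8×10¹⁸.

1.8×10¹⁸ atoms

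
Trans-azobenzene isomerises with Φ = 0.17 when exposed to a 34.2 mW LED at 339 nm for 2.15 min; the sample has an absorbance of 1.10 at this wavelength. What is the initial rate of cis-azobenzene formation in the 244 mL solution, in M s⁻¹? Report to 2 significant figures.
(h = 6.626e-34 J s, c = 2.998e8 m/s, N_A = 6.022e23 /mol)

Photon energy at 339 nm: hc/λ = (6.626e-34)(2.998e8)/(339e-9) = 5.860e-19 J.
Energy delivered: (34.2 mW)(129 s) = 4.412 J.
Photons incident: 4.412 / 5.860e-19 = 7.529e18, i.e. 7.529e18/6.022e23 = 1.250e-5 mol.
Fraction absorbed: 1 − 10^(−1.10) = 0.9206.
Photons absorbed: 0.9206 × 1.250e-5 = 1.151e-5 mol.
Product formed: 0.17 × 1.151e-5 = 1.957e-6 mol.
Rate: 1.957e-6 mol / (129 s × 0.244 L) = 6.2e-8 M s⁻¹.

6.2e-8 M s⁻¹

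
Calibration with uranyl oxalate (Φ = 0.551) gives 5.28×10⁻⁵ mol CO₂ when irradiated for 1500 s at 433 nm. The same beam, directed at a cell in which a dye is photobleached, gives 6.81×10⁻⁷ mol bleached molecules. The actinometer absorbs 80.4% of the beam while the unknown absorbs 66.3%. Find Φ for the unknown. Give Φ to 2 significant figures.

Photons absorbed by the actinometer: 5.28×10⁻⁵ / 0.551 = 9.583×10⁻⁵ mol.
Incident flux: 9.583×10⁻⁵ / 0.804 = 1.192×10⁻⁴ einstein.
Absorbed by unknown: 0.663 × 1.192×10⁻⁴ = 7.903×10⁻⁵ mol.
Φ(unknown) = 6.81×10⁻⁷ / 7.903×10⁻⁵ = 0.0086.

Φ = 0.0086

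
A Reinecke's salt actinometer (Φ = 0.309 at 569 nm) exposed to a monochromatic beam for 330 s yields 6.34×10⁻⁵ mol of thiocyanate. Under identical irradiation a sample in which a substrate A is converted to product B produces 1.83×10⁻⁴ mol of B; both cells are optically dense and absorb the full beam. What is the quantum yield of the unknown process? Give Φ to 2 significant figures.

Photons absorbed by the actinometer: 6.34×10⁻⁵ / 0.309 = 2.052×10⁻⁴ mol.
Φ(unknown) = 1.83×10⁻⁴ / 2.052×10⁻⁴ = 0.89.

Φ = 0.89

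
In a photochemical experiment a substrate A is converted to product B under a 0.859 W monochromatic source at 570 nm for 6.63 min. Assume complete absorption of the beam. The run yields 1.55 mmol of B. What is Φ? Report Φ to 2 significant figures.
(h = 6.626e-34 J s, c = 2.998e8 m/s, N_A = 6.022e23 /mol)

Product: 1.55 mmol = 0.00155 mol.
Photon energy at 570 nm: hc/λ = (6.626e-34)(2.998e8)/(570e-9) = 3.485e-19 J.
Energy delivered: (0.859 W)(397.8 s) = 341.7 J.
Photons incident: 341.7 / 3.485e-19 = 9.805e20, i.e. 9.805e20/6.022e23 = 0.001628 mol.
Φ = 0.00155 mol / 0.001628 mol photons = 0.95.

Φ = 0.95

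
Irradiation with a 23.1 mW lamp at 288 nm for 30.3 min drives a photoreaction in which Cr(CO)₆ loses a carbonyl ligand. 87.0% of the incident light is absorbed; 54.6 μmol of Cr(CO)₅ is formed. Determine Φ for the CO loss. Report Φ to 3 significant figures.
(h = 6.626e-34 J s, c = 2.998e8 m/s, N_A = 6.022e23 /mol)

Φ = 0.621

Product: 54.6 μmol = 5.46e-5 mol.
Photon energy at 288 nm: hc/λ = (6.626e-34)(2.998e8)/(288e-9) = 6.897e-19 J.
Energy delivered: (23.1 mW)(1818 s) = 42.00 J.
Photons incident: 42.00 / 6.897e-19 = 6.090e19, i.e. 6.090e19/6.022e23 = 1.011e-4 mol.
Photons absorbed: 0.870 × 1.011e-4 = 8.796e-5 mol.
Φ = 5.46e-5 mol / 8.796e-5 mol photons = 0.621.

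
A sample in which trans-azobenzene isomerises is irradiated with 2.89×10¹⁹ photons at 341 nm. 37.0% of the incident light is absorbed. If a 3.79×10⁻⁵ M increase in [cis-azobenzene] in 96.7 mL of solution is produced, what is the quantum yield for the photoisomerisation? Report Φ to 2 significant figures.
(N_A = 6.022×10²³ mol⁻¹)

Φ = 0.21

Product: (3.79×10⁻⁵ M)(0.0967 L) = 3.665×10⁻⁶ mol.
Moles of photons: 2.89×10¹⁹ / 6.022×10²³ = 4.799×10⁻⁵ mol.
Photons absorbed: 0.370 × 4.799×10⁻⁵ = 1.776×10⁻⁵ mol.
Φ = 3.665×10⁻⁶ mol / 1.776×10⁻⁵ mol photons = 0.21.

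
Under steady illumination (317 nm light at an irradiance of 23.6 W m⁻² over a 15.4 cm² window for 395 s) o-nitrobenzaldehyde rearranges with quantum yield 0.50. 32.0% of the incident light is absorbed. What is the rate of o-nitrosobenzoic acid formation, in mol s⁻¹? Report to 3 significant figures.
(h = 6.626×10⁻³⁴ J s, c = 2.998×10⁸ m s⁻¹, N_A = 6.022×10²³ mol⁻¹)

Photon energy at 317 nm: hc/λ = (6.626×10⁻³⁴)(2.998×10⁸)/(317×10⁻⁹) = 6.266×10⁻¹⁹ J.
Energy delivered: (23.6 W m⁻²)(15.4×10⁻⁴ m²)(395 s) = 14.36 J.
Photons incident: 14.36 / 6.266×10⁻¹⁹ = 2.292×10¹⁹, i.e. 2.292×10¹⁹/6.022×10²³ = 3.806×10⁻⁵ mol.
Photons absorbed: 0.320 × 3.806×10⁻⁵ = 1.218×10⁻⁵ mol.
Product formed: 0.50 × 1.218×10⁻⁵ = 6.090×10⁻⁶ mol.
Rate: 6.090×10⁻⁶ / 395 s = 1.54×10⁻⁸ mol s⁻¹.

1.54×10⁻⁸ mol s⁻¹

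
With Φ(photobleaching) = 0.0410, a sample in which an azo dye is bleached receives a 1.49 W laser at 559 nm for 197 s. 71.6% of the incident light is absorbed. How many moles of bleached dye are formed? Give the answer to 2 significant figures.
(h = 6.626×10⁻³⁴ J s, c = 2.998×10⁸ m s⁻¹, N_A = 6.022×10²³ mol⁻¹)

4.0×10⁻⁵ mol

Photon energy at 559 nm: hc/λ = (6.626×10⁻³⁴)(2.998×10⁸)/(559×10⁻⁹) = 3.554×10⁻¹⁹ J.
Energy delivered: (1.49 W)(197 s) = 293.5 J.
Photons incident: 293.5 / 3.554×10⁻¹⁹ = 8.258×10²⁰, i.e. 8.258×10²⁰/6.022×10²³ = 0.001371 mol.
Photons absorbed: 0.716 × 0.001371 = 9.816×10⁻⁴ mol.
Product: Φ × n_abs = 0.0410 × 9.816×10⁻⁴ = 4.025×10⁻⁵ mol.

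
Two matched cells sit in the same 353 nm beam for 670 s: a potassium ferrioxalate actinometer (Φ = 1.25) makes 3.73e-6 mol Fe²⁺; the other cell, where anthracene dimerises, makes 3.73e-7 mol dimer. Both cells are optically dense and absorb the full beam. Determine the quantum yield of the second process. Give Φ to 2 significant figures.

Φ = 0.13

Photons absorbed by the actinometer: 3.73e-6 / 1.25 = 2.984e-6 mol.
Φ(unknown) = 3.73e-7 / 2.984e-6 = 0.13.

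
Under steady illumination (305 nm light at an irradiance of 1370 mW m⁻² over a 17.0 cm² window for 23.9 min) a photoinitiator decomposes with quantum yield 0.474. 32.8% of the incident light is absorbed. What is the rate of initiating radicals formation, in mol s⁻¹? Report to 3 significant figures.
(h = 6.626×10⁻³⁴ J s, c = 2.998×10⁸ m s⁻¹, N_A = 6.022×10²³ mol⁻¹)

Photon energy at 305 nm: hc/λ = (6.626×10⁻³⁴)(2.998×10⁸)/(305×10⁻⁹) = 6.513×10⁻¹⁹ J.
Energy delivered: (1370 mW m⁻²)(17.0×10⁻⁴ m²)(1434 s) = 3.340 J.
Photons incident: 3.340 / 6.513×10⁻¹⁹ = 5.128×10¹⁸, i.e. 5.128×10¹⁸/6.022×10²³ = 8.515×10⁻⁶ mol.
Photons absorbed: 0.328 × 8.515×10⁻⁶ = 2.793×10⁻⁶ mol.
Product formed: 0.474 × 2.793×10⁻⁶ = 1.324×10⁻⁶ mol.
Rate: 1.324×10⁻⁶ / 1434 s = 9.23×10⁻¹⁰ mol s⁻¹.

9.23×10⁻¹⁰ mol s⁻¹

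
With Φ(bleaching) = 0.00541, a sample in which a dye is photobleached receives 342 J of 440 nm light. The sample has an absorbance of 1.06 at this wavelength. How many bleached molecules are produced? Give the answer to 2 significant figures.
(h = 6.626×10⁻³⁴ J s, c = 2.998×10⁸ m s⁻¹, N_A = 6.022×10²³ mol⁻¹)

Photon energy at 440 nm: hc/λ = (6.626×10⁻³⁴)(2.998×10⁸)/(440×10⁻⁹) = 4.515×10⁻¹⁹ J.
Photons incident: 342 / 4.515×10⁻¹⁹ = 7.575×10²⁰, i.e. 7.575×10²⁰/6.022×10²³ = 0.001258 mol.
Fraction absorbed: 1 − 10^(−1.06) = 0.9129.
Photons absorbed: 0.9129 × 0.001258 = 0.001148 mol.
Product: Φ × n_abs = 0.00541 × 0.001148 = 6.211×10⁻⁶ mol.
As a count: 6.211×10⁻⁶ × 6.022×10²³ = 3.7×10¹⁸.

3.7×10¹⁸ bleached molecules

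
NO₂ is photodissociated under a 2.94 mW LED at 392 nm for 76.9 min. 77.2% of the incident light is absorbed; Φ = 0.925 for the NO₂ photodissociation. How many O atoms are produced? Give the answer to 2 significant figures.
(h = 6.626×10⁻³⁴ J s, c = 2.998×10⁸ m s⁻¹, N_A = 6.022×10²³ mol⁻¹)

Photon energy at 392 nm: hc/λ = (6.626×10⁻³⁴)(2.998×10⁸)/(392×10⁻⁹) = 5.068×10⁻¹⁹ J.
Energy delivered: (2.94 mW)(4614 s) = 13.57 J.
Photons incident: 13.57 / 5.068×10⁻¹⁹ = 2.678×10¹⁹, i.e. 2.678×10¹⁹/6.022×10²³ = 4.447×10⁻⁵ mol.
Photons absorbed: 0.772 × 4.447×10⁻⁵ = 3.433×10⁻⁵ mol.
Product: Φ × n_abs = 0.925 × 3.433×10⁻⁵ = 3.176×10⁻⁵ mol.
As a count: 3.176×10⁻⁵ × 6.022×10²³ = 1.9×10¹⁹.

1.9×10¹⁹ atoms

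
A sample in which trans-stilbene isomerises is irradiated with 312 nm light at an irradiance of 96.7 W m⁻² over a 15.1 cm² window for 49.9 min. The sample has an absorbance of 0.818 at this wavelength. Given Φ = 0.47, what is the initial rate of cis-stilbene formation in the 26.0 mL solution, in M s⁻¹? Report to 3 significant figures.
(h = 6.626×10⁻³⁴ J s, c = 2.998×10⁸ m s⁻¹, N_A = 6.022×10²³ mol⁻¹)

5.84×10⁻⁶ M s⁻¹

Photon energy at 312 nm: hc/λ = (6.626×10⁻³⁴)(2.998×10⁸)/(312×10⁻⁹) = 6.367×10⁻¹⁹ J.
Energy delivered: (96.7 W m⁻²)(15.1×10⁻⁴ m²)(2994 s) = 437.2 J.
Photons incident: 437.2 / 6.367×10⁻¹⁹ = 6.867×10²⁰, i.e. 6.867×10²⁰/6.022×10²³ = 0.001140 mol.
Fraction absorbed: 1 − 10^(−0.818) = 0.8479.
Photons absorbed: 0.8479 × 0.001140 = 9.666×10⁻⁴ mol.
Product formed: 0.47 × 9.666×10⁻⁴ = 4.543×10⁻⁴ mol.
Rate: 4.543×10⁻⁴ mol / (2994 s × 0.026 L) = 5.84×10⁻⁶ M s⁻¹.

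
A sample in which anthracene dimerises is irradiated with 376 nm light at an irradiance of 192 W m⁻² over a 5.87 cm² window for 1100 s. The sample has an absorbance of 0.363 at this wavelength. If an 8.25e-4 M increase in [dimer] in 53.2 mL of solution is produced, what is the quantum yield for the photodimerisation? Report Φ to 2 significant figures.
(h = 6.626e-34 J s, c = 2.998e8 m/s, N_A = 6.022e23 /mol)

Product: (8.25e-4 M)(0.0532 L) = 4.389e-5 mol.
Photon energy at 376 nm: hc/λ = (6.626e-34)(2.998e8)/(376e-9) = 5.283e-19 J.
Energy delivered: (192 W m⁻²)(5.87e-4 m²)(1100 s) = 124.0 J.
Photons incident: 124.0 / 5.283e-19 = 2.347e20, i.e. 2.347e20/6.022e23 = 3.897e-4 mol.
Fraction absorbed: 1 − 10^(−0.363) = 0.5665.
Photons absorbed: 0.5665 × 3.897e-4 = 2.208e-4 mol.
Φ = 4.389e-5 mol / 2.208e-4 mol photons = 0.20.

Φ = 0.20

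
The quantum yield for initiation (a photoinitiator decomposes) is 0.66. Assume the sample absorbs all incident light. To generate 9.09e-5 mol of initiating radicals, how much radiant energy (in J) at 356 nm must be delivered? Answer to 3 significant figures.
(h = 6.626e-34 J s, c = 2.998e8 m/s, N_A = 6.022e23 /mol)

Photons that must be absorbed: 9.09e-5 / 0.66 = 1.377e-4 mol.
Photon energy: hc/λ = 5.580e-19 J; per mole, 3.360e5 J mol⁻¹.
Energy required: 1.377e-4 × 3.360e5 = 46.3 J.

46.3 J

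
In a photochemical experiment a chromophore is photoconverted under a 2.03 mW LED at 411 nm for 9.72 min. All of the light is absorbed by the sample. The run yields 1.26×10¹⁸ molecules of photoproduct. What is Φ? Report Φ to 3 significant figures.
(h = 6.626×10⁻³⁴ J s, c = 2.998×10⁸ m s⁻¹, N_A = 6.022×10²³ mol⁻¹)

Φ = 0.514

Product: 1.26×10¹⁸ / 6.022×10²³ = 2.092×10⁻⁶ mol.
Photon energy at 411 nm: hc/λ = (6.626×10⁻³⁴)(2.998×10⁸)/(411×10⁻⁹) = 4.833×10⁻¹⁹ J.
Energy delivered: (2.03 mW)(583.2 s) = 1.184 J.
Photons incident: 1.184 / 4.833×10⁻¹⁹ = 2.450×10¹⁸, i.e. 2.450×10¹⁸/6.022×10²³ = 4.068×10⁻⁶ mol.
Φ = 2.092×10⁻⁶ mol / 4.068×10⁻⁶ mol photons = 0.514.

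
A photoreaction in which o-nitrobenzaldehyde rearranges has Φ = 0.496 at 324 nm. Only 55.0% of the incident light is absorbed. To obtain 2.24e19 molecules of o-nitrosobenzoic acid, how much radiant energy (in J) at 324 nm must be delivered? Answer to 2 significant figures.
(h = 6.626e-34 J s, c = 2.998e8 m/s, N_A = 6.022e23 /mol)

Product: 2.24e19 / 6.022e23 = 3.720e-5 mol.
Photons that must be absorbed: 3.720e-5 / 0.496 = 7.500e-5 mol.
Incident photons needed: 7.500e-5 / 0.550 = 1.364e-4 mol.
Photon energy: hc/λ = 6.131e-19 J; per mole, 3.692e5 J mol⁻¹.
Energy required: 1.364e-4 × 3.692e5 = 50 J.

50 J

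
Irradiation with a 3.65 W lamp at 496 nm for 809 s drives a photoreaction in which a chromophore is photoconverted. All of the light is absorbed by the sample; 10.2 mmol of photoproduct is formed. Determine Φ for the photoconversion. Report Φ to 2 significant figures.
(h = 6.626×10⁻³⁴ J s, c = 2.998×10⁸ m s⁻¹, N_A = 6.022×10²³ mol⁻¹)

Product: 10.2 mmol = 0.0102 mol.
Photon energy at 496 nm: hc/λ = (6.626×10⁻³⁴)(2.998×10⁸)/(496×10⁻⁹) = 4.005×10⁻¹⁹ J.
Energy delivered: (3.65 W)(809 s) = 2953 J.
Photons incident: 2953 / 4.005×10⁻¹⁹ = 7.373×10²¹, i.e. 7.373×10²¹/6.022×10²³ = 0.01224 mol.
Φ = 0.0102 mol / 0.01224 mol photons = 0.83.

Φ = 0.83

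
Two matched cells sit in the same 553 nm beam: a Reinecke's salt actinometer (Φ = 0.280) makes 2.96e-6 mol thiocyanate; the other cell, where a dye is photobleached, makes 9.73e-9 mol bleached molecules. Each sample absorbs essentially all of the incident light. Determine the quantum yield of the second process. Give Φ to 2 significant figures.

Photons absorbed by the actinometer: 2.96e-6 / 0.280 = 1.057e-5 mol.
Φ(unknown) = 9.73e-9 / 1.057e-5 = 9.2e-4.

Φ = 9.2e-4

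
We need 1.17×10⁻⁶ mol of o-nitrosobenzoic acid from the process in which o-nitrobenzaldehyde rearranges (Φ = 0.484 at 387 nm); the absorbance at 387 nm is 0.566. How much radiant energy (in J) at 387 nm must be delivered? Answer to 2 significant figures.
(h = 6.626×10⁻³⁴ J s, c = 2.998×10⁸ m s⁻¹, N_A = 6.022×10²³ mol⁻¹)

Photons that must be absorbed: 1.17×10⁻⁶ / 0.484 = 2.417×10⁻⁶ mol.
Fraction absorbed: 1 − 10^(−0.566) = 0.7284.
Incident photons needed: 2.417×10⁻⁶ / 0.7284 = 3.318×10⁻⁶ mol.
Photon energy: hc/λ = 5.133×10⁻¹⁹ J; per mole, 3.091×10⁵ J mol⁻¹.
Energy required: 3.318×10⁻⁶ × 3.091×10⁵ = 1.0 J.

1.0 J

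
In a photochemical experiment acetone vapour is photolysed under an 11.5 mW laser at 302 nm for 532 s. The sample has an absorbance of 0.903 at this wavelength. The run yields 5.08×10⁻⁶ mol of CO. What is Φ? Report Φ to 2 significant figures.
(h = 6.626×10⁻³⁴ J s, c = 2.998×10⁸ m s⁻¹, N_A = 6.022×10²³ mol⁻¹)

Φ = 0.38

Photon energy at 302 nm: hc/λ = (6.626×10⁻³⁴)(2.998×10⁸)/(302×10⁻⁹) = 6.578×10⁻¹⁹ J.
Energy delivered: (11.5 mW)(532 s) = 6.118 J.
Photons incident: 6.118 / 6.578×10⁻¹⁹ = 9.301×10¹⁸, i.e. 9.301×10¹⁸/6.022×10²³ = 1.545×10⁻⁵ mol.
Fraction absorbed: 1 − 10^(−0.903) = 0.8750.
Photons absorbed: 0.8750 × 1.545×10⁻⁵ = 1.352×10⁻⁵ mol.
Φ = 5.08×10⁻⁶ mol / 1.352×10⁻⁵ mol photons = 0.38.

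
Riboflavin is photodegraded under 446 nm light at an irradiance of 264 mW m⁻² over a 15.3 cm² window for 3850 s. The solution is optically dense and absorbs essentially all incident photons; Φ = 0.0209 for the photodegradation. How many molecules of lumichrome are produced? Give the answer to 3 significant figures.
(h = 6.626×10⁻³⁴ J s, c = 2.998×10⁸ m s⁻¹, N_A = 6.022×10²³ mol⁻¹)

Photon energy at 446 nm: hc/λ = (6.626×10⁻³⁴)(2.998×10⁸)/(446×10⁻⁹) = 4.454×10⁻¹⁹ J.
Energy delivered: (264 mW m⁻²)(15.3×10⁻⁴ m²)(3850 s) = 1.555 J.
Photons incident: 1.555 / 4.454×10⁻¹⁹ = 3.491×10¹⁸, i.e. 3.491×10¹⁸/6.022×10²³ = 5.797×10⁻⁶ mol.
Product: Φ × n_abs = 0.0209 × 5.797×10⁻⁶ = 1.212×10⁻⁷ mol.
As a count: 1.212×10⁻⁷ × 6.022×10²³ = 7.30×10¹⁶.

7.30×10¹⁶ molecules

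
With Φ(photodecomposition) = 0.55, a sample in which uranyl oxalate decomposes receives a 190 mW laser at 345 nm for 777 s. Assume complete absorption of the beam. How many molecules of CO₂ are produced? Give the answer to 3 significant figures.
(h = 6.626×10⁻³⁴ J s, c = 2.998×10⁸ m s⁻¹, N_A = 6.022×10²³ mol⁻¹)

1.41×10²⁰ molecules

Photon energy at 345 nm: hc/λ = (6.626×10⁻³⁴)(2.998×10⁸)/(345×10⁻⁹) = 5.758×10⁻¹⁹ J.
Energy delivered: (190 mW)(777 s) = 147.6 J.
Photons incident: 147.6 / 5.758×10⁻¹⁹ = 2.563×10²⁰, i.e. 2.563×10²⁰/6.022×10²³ = 4.256×10⁻⁴ mol.
Product: Φ × n_abs = 0.55 × 4.256×10⁻⁴ = 2.341×10⁻⁴ mol.
As a count: 2.341×10⁻⁴ × 6.022×10²³ = 1.41×10²⁰.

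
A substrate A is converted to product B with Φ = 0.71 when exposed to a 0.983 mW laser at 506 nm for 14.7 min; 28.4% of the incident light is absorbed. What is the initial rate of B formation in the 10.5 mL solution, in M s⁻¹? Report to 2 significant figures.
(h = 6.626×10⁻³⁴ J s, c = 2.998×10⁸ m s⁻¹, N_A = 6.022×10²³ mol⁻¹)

Photon energy at 506 nm: hc/λ = (6.626×10⁻³⁴)(2.998×10⁸)/(506×10⁻⁹) = 3.926×10⁻¹⁹ J.
Energy delivered: (0.983 mW)(882 s) = 0.8670 J.
Photons incident: 0.8670 / 3.926×10⁻¹⁹ = 2.208×10¹⁸, i.e. 2.208×10¹⁸/6.022×10²³ = 3.667×10⁻⁶ mol.
Photons absorbed: 0.284 × 3.667×10⁻⁶ = 1.041×10⁻⁶ mol.
Product formed: 0.71 × 1.041×10⁻⁶ = 7.391×10⁻⁷ mol.
Rate: 7.391×10⁻⁷ mol / (882 s × 0.0105 L) = 8.0×10⁻⁸ M s⁻¹.

8.0×10⁻⁸ M s⁻¹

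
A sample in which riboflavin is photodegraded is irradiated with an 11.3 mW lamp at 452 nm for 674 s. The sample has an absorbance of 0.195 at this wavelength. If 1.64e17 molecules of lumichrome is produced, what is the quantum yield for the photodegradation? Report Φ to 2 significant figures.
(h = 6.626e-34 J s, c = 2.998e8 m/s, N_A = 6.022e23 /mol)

Φ = 0.026

Product: 1.64e17 / 6.022e23 = 2.723e-7 mol.
Photon energy at 452 nm: hc/λ = (6.626e-34)(2.998e8)/(452e-9) = 4.395e-19 J.
Energy delivered: (11.3 mW)(674 s) = 7.616 J.
Photons incident: 7.616 / 4.395e-19 = 1.733e19, i.e. 1.733e19/6.022e23 = 2.878e-5 mol.
Fraction absorbed: 1 − 10^(−0.195) = 0.3617.
Photons absorbed: 0.3617 × 2.878e-5 = 1.041e-5 mol.
Φ = 2.723e-7 mol / 1.041e-5 mol photons = 0.026.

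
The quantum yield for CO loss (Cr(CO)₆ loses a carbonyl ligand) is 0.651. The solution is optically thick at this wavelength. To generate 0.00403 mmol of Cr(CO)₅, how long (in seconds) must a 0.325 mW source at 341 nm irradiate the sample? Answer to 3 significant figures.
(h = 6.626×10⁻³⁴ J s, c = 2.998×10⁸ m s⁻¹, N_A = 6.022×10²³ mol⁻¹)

t ≈ 6680 s

Product: 0.00403 mmol = 4.03×10⁻⁶ mol.
Photons that must be absorbed: 4.03×10⁻⁶ / 0.651 = 6.190×10⁻⁶ mol.
Photon energy: hc/λ = 5.825×10⁻¹⁹ J; per mole, 3.508×10⁵ J mol⁻¹.
Energy required: 6.190×10⁻⁶ × 3.508×10⁵ = 2.171 J.
Time: 2.171 J / 0.000325 W = 6680 s.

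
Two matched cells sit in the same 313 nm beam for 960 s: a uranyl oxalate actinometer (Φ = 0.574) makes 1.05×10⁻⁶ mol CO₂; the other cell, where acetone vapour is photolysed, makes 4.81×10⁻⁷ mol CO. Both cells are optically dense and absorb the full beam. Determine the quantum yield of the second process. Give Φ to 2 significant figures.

Photons absorbed by the actinometer: 1.05×10⁻⁶ / 0.574 = 1.829×10⁻⁶ mol.
Φ(unknown) = 4.81×10⁻⁷ / 1.829×10⁻⁶ = 0.26.

Φ = 0.26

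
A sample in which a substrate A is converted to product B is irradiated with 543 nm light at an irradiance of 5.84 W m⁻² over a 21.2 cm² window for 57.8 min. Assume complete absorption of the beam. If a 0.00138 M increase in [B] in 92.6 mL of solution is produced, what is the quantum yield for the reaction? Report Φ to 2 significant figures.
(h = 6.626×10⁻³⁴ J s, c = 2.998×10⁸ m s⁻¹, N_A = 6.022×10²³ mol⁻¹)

Product: (0.00138 M)(0.0926 L) = 1.278×10⁻⁴ mol.
Photon energy at 543 nm: hc/λ = (6.626×10⁻³⁴)(2.998×10⁸)/(543×10⁻⁹) = 3.658×10⁻¹⁹ J.
Energy delivered: (5.84 W m⁻²)(21.2×10⁻⁴ m²)(3468 s) = 42.94 J.
Photons incident: 42.94 / 3.658×10⁻¹⁹ = 1.174×10²⁰, i.e. 1.174×10²⁰/6.022×10²³ = 1.950×10⁻⁴ mol.
Φ = 1.278×10⁻⁴ mol / 1.950×10⁻⁴ mol photons = 0.66.

Φ = 0.66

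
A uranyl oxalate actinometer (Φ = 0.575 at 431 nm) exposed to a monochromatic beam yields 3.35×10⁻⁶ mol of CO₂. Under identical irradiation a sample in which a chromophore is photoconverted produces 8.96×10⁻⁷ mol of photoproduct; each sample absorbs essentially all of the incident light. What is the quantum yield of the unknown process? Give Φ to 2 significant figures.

Φ = 0.15

Photons absorbed by the actinometer: 3.35×10⁻⁶ / 0.575 = 5.826×10⁻⁶ mol.
Φ(unknown) = 8.96×10⁻⁷ / 5.826×10⁻⁶ = 0.15.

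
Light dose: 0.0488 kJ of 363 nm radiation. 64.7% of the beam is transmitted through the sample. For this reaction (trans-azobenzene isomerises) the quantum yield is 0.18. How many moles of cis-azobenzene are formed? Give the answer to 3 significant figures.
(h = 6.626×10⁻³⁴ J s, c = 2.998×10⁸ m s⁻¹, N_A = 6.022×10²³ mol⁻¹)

9.41×10⁻⁶ mol

Photon energy at 363 nm: hc/λ = (6.626×10⁻³⁴)(2.998×10⁸)/(363×10⁻⁹) = 5.472×10⁻¹⁹ J.
Incident energy: 0.0488 kJ = 48.8 J.
Photons incident: 48.8 / 5.472×10⁻¹⁹ = 8.918×10¹⁹, i.e. 8.918×10¹⁹/6.022×10²³ = 1.481×10⁻⁴ mol.
Fraction absorbed: 1 − 64.7/100 = 0.3530.
Photons absorbed: 0.3530 × 1.481×10⁻⁴ = 5.228×10⁻⁵ mol.
Product: Φ × n_abs = 0.18 × 5.228×10⁻⁵ = 9.410×10⁻⁶ mol.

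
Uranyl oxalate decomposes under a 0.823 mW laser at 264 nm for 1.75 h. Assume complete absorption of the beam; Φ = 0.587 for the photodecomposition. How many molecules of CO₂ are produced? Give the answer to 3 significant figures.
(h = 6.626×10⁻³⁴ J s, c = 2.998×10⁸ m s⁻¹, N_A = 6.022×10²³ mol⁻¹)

Photon energy at 264 nm: hc/λ = (6.626×10⁻³⁴)(2.998×10⁸)/(264×10⁻⁹) = 7.525×10⁻¹⁹ J.
Energy delivered: (0.823 mW)(6300 s) = 5.185 J.
Photons incident: 5.185 / 7.525×10⁻¹⁹ = 6.890×10¹⁸, i.e. 6.890×10¹⁸/6.022×10²³ = 1.144×10⁻⁵ mol.
Product: Φ × n_abs = 0.587 × 1.144×10⁻⁵ = 6.715×10⁻⁶ mol.
As a count: 6.715×10⁻⁶ × 6.022×10²³ = 4.04×10¹⁸.

4.04×10¹⁸ molecules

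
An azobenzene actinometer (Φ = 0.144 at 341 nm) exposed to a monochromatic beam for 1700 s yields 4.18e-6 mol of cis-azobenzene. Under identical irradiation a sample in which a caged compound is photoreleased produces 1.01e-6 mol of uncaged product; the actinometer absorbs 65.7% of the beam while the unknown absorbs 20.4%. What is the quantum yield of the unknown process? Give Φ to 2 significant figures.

Photons absorbed by the actinometer: 4.18e-6 / 0.144 = 2.903e-5 mol.
Incident flux: 2.903e-5 / 0.657 = 4.419e-5 einstein.
Absorbed by unknown: 0.204 × 4.419e-5 = 9.015e-6 mol.
Φ(unknown) = 1.01e-6 / 9.015e-6 = 0.11.

Φ = 0.11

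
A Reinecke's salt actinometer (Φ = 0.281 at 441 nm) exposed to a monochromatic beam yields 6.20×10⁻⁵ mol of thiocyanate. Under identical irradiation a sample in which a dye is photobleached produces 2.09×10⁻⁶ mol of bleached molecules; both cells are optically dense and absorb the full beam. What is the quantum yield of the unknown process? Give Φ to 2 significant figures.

Φ = 0.0095

Photons absorbed by the actinometer: 6.20×10⁻⁵ / 0.281 = 2.206×10⁻⁴ mol.
Φ(unknown) = 2.09×10⁻⁶ / 2.206×10⁻⁴ = 0.0095.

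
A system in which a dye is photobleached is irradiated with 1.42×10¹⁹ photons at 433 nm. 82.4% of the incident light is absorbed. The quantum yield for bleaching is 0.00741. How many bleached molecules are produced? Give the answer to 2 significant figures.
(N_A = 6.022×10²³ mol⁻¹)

8.7×10¹⁶ bleached molecules

Moles of photons: 1.42×10¹⁹ / 6.022×10²³ = 2.358×10⁻⁵ mol.
Photons absorbed: 0.824 × 2.358×10⁻⁵ = 1.943×10⁻⁵ mol.
Product: Φ × n_abs = 0.00741 × 1.943×10⁻⁵ = 1.440×10⁻⁷ mol.
As a count: 1.440×10⁻⁷ × 6.022×10²³ = 8.7×10¹⁶.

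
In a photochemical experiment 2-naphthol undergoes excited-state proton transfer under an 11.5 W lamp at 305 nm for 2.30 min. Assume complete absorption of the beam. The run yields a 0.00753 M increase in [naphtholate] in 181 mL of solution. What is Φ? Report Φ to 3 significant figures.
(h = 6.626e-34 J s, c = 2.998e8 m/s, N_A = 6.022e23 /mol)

Φ = 0.337

Product: (0.00753 M)(0.181 L) = 0.001363 mol.
Photon energy at 305 nm: hc/λ = (6.626e-34)(2.998e8)/(305e-9) = 6.513e-19 J.
Energy delivered: (11.5 W)(138 s) = 1587 J.
Photons incident: 1587 / 6.513e-19 = 2.437e21, i.e. 2.437e21/6.022e23 = 0.004047 mol.
Φ = 0.001363 mol / 0.004047 mol photons = 0.337.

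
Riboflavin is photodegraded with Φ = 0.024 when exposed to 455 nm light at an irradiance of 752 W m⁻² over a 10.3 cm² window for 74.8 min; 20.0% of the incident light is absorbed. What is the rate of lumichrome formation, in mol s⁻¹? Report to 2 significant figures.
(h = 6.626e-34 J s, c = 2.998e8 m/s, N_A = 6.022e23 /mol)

1.4e-8 mol s⁻¹

Photon energy at 455 nm: hc/λ = (6.626e-34)(2.998e8)/(455e-9) = 4.366e-19 J.
Energy delivered: (752 W m⁻²)(10.3e-4 m²)(4488 s) = 3476 J.
Photons incident: 3476 / 4.366e-19 = 7.962e21, i.e. 7.962e21/6.022e23 = 0.01322 mol.
Photons absorbed: 0.200 × 0.01322 = 0.002644 mol.
Product formed: 0.024 × 0.002644 = 6.346e-5 mol.
Rate: 6.346e-5 / 4488 s = 1.4e-8 mol s⁻¹.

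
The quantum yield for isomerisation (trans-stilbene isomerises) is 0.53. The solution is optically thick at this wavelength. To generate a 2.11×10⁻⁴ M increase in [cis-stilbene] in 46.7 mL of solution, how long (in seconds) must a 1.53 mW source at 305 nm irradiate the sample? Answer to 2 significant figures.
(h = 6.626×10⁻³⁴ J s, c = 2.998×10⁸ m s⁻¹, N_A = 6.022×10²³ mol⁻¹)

t ≈ 4800 s

Product: (2.11×10⁻⁴ M)(0.0467 L) = 9.854×10⁻⁶ mol.
Photons that must be absorbed: 9.854×10⁻⁶ / 0.53 = 1.859×10⁻⁵ mol.
Photon energy: hc/λ = 6.513×10⁻¹⁹ J; per mole, 3.922×10⁵ J mol⁻¹.
Energy required: 1.859×10⁻⁵ × 3.922×10⁵ = 7.291 J.
Time: 7.291 J / 0.00153 W = 4800 s.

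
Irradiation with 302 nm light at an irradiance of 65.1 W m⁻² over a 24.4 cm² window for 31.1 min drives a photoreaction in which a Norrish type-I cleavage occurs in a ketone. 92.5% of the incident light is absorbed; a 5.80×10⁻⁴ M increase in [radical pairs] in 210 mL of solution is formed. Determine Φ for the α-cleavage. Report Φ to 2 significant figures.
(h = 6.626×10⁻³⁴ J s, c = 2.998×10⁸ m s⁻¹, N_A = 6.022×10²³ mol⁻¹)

Φ = 0.18

Product: (5.80×10⁻⁴ M)(0.21 L) = 1.218×10⁻⁴ mol.
Photon energy at 302 nm: hc/λ = (6.626×10⁻³⁴)(2.998×10⁸)/(302×10⁻⁹) = 6.578×10⁻¹⁹ J.
Energy delivered: (65.1 W m⁻²)(24.4×10⁻⁴ m²)(1866 s) = 296.4 J.
Photons incident: 296.4 / 6.578×10⁻¹⁹ = 4.506×10²⁰, i.e. 4.506×10²⁰/6.022×10²³ = 7.483×10⁻⁴ mol.
Photons absorbed: 0.925 × 7.483×10⁻⁴ = 6.922×10⁻⁴ mol.
Φ = 1.218×10⁻⁴ mol / 6.922×10⁻⁴ mol photons = 0.18.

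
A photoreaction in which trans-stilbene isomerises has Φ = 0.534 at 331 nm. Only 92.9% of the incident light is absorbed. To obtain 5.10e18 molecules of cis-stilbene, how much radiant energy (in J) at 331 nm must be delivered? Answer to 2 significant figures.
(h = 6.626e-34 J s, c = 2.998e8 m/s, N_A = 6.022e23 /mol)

6.2 J

Product: 5.10e18 / 6.022e23 = 8.469e-6 mol.
Photons that must be absorbed: 8.469e-6 / 0.534 = 1.586e-5 mol.
Incident photons needed: 1.586e-5 / 0.929 = 1.707e-5 mol.
Photon energy: hc/λ = 6.001e-19 J; per mole, 3.614e5 J mol⁻¹.
Energy required: 1.707e-5 × 3.614e5 = 6.2 J.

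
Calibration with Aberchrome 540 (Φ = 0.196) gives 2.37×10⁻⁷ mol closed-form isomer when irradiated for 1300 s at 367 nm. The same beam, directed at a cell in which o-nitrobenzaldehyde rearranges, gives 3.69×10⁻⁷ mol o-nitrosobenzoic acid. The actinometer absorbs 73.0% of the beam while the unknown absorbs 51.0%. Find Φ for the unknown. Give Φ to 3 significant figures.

Photons absorbed by the actinometer: 2.37×10⁻⁷ / 0.196 = 1.209×10⁻⁶ mol.
Incident flux: 1.209×10⁻⁶ / 0.730 = 1.656×10⁻⁶ einstein.
Absorbed by unknown: 0.510 × 1.656×10⁻⁶ = 8.446×10⁻⁷ mol.
Φ(unknown) = 3.69×10⁻⁷ / 8.446×10⁻⁷ = 0.437.

Φ = 0.437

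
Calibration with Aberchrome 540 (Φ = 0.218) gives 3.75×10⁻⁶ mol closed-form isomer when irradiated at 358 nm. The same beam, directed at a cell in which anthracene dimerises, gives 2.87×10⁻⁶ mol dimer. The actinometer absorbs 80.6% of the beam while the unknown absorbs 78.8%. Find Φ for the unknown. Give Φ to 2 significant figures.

Φ = 0.17

Photons absorbed by the actinometer: 3.75×10⁻⁶ / 0.218 = 1.720×10⁻⁵ mol.
Incident flux: 1.720×10⁻⁵ / 0.806 = 2.134×10⁻⁵ einstein.
Absorbed by unknown: 0.788 × 2.134×10⁻⁵ = 1.682×10⁻⁵ mol.
Φ(unknown) = 2.87×10⁻⁶ / 1.682×10⁻⁵ = 0.17.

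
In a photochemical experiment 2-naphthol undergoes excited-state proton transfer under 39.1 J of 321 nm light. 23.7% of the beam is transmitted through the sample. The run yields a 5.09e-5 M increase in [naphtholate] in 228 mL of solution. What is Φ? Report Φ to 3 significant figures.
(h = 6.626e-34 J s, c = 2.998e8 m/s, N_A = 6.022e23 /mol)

Product: (5.09e-5 M)(0.228 L) = 1.161e-5 mol.
Photon energy at 321 nm: hc/λ = (6.626e-34)(2.998e8)/(321e-9) = 6.188e-19 J.
Photons incident: 39.1 / 6.188e-19 = 6.319e19, i.e. 6.319e19/6.022e23 = 1.049e-4 mol.
Fraction absorbed: 1 − 23.7/100 = 0.7630.
Photons absorbed: 0.7630 × 1.049e-4 = 8.004e-5 mol.
Φ = 1.161e-5 mol / 8.004e-5 mol photons = 0.145.

Φ = 0.145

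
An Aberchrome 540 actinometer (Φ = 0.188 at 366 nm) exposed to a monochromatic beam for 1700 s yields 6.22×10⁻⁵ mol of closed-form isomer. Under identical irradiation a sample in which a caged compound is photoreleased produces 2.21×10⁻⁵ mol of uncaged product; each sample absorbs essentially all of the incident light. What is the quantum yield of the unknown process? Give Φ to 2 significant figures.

Photons absorbed by the actinometer: 6.22×10⁻⁵ / 0.188 = 3.309×10⁻⁴ mol.
Φ(unknown) = 2.21×10⁻⁵ / 3.309×10⁻⁴ = 0.067.

Φ = 0.067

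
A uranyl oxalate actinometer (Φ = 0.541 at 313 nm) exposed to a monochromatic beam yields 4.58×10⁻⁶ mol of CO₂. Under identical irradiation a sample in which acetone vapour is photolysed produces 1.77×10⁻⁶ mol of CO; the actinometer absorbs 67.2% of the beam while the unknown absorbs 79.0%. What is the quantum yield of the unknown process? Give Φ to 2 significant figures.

Photons absorbed by the actinometer: 4.58×10⁻⁶ / 0.541 = 8.466×10⁻⁶ mol.
Incident flux: 8.466×10⁻⁶ / 0.672 = 1.260×10⁻⁵ einstein.
Absorbed by unknown: 0.790 × 1.260×10⁻⁵ = 9.954×10⁻⁶ mol.
Φ(unknown) = 1.77×10⁻⁶ / 9.954×10⁻⁶ = 0.18.

Φ = 0.18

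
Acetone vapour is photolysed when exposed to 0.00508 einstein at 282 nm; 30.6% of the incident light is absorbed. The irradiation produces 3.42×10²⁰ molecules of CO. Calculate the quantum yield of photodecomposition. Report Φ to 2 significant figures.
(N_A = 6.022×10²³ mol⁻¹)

Product: 3.42×10²⁰ / 6.022×10²³ = 5.679×10⁻⁴ mol.
Photons absorbed: 0.306 × 0.00508 = 0.001554 mol.
Φ = 5.679×10⁻⁴ mol / 0.001554 mol photons = 0.37.

Φ = 0.37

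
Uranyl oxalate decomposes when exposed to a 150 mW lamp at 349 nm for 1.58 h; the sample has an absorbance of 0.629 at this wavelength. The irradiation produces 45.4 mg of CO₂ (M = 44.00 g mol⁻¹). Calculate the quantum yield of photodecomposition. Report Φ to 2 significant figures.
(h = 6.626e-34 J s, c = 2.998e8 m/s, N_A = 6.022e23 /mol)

Φ = 0.54

Product: 45.4 mg / 44.00 g mol⁻¹ = 0.001032 mol.
Photon energy at 349 nm: hc/λ = (6.626e-34)(2.998e8)/(349e-9) = 5.692e-19 J.
Energy delivered: (150 mW)(5688 s) = 853.2 J.
Photons incident: 853.2 / 5.692e-19 = 1.499e21, i.e. 1.499e21/6.022e23 = 0.002489 mol.
Fraction absorbed: 1 − 10^(−0.629) = 0.7650.
Photons absorbed: 0.7650 × 0.002489 = 0.001904 mol.
Φ = 0.001032 mol / 0.001904 mol photons = 0.54.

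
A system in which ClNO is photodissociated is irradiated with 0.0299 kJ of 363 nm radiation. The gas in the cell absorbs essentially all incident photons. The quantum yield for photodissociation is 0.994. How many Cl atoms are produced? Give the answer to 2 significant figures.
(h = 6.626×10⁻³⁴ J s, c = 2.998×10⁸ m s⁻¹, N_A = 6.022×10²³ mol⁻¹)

5.4×10¹⁹ atoms

Photon energy at 363 nm: hc/λ = (6.626×10⁻³⁴)(2.998×10⁸)/(363×10⁻⁹) = 5.472×10⁻¹⁹ J.
Incident energy: 0.0299 kJ = 29.9 J.
Photons incident: 29.9 / 5.472×10⁻¹⁹ = 5.464×10¹⁹, i.e. 5.464×10¹⁹/6.022×10²³ = 9.073×10⁻⁵ mol.
Product: Φ × n_abs = 0.994 × 9.073×10⁻⁵ = 9.019×10⁻⁵ mol.
As a count: 9.019×10⁻⁵ × 6.022×10²³ = 5.4×10¹⁹.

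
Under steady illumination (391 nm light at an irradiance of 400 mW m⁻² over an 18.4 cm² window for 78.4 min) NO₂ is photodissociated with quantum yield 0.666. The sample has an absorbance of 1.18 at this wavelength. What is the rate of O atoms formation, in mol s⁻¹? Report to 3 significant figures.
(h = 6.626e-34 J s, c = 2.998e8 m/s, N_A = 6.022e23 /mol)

Photon energy at 391 nm: hc/λ = (6.626e-34)(2.998e8)/(391e-9) = 5.080e-19 J.
Energy delivered: (400 mW m⁻²)(18.4e-4 m²)(4704 s) = 3.462 J.
Photons incident: 3.462 / 5.080e-19 = 6.815e18, i.e. 6.815e18/6.022e23 = 1.132e-5 mol.
Fraction absorbed: 1 − 10^(−1.18) = 0.9339.
Photons absorbed: 0.9339 × 1.132e-5 = 1.057e-5 mol.
Product formed: 0.666 × 1.057e-5 = 7.040e-6 mol.
Rate: 7.040e-6 / 4704 s = 1.50e-9 mol s⁻¹.

1.50e-9 mol s⁻¹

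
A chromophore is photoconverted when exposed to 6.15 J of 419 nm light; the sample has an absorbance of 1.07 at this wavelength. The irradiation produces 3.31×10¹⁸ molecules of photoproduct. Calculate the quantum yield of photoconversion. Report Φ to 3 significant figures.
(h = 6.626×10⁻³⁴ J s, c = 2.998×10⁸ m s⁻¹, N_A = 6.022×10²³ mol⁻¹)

Product: 3.31×10¹⁸ / 6.022×10²³ = 5.497×10⁻⁶ mol.
Photon energy at 419 nm: hc/λ = (6.626×10⁻³⁴)(2.998×10⁸)/(419×10⁻⁹) = 4.741×10⁻¹⁹ J.
Photons incident: 6.15 / 4.741×10⁻¹⁹ = 1.297×10¹⁹, i.e. 1.297×10¹⁹/6.022×10²³ = 2.154×10⁻⁵ mol.
Fraction absorbed: 1 − 10^(−1.07) = 0.9149.
Photons absorbed: 0.9149 × 2.154×10⁻⁵ = 1.971×10⁻⁵ mol.
Φ = 5.497×10⁻⁶ mol / 1.971×10⁻⁵ mol photons = 0.279.

Φ = 0.279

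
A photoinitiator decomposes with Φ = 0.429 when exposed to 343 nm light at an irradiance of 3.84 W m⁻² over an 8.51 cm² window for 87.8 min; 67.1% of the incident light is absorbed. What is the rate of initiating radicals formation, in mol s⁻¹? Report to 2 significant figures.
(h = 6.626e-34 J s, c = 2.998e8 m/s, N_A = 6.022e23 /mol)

2.7e-9 mol s⁻¹

Photon energy at 343 nm: hc/λ = (6.626e-34)(2.998e8)/(343e-9) = 5.791e-19 J.
Energy delivered: (3.84 W m⁻²)(8.51e-4 m²)(5268 s) = 17.21 J.
Photons incident: 17.21 / 5.791e-19 = 2.972e19, i.e. 2.972e19/6.022e23 = 4.935e-5 mol.
Photons absorbed: 0.671 × 4.935e-5 = 3.311e-5 mol.
Product formed: 0.429 × 3.311e-5 = 1.420e-5 mol.
Rate: 1.420e-5 / 5268 s = 2.7e-9 mol s⁻¹.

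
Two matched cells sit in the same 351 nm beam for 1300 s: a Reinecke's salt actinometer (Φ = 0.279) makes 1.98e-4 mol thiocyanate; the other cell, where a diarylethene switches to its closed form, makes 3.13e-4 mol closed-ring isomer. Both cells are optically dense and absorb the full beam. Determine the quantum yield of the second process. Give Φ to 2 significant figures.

Φ = 0.44

Photons absorbed by the actinometer: 1.98e-4 / 0.279 = 7.097e-4 mol.
Φ(unknown) = 3.13e-4 / 7.097e-4 = 0.44.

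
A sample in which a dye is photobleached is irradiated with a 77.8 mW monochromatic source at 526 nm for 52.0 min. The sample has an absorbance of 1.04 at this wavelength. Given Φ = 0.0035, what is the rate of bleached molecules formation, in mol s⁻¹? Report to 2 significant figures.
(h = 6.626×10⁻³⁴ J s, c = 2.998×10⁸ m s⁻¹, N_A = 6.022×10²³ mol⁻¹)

Photon energy at 526 nm: hc/λ = (6.626×10⁻³⁴)(2.998×10⁸)/(526×10⁻⁹) = 3.777×10⁻¹⁹ J.
Energy delivered: (77.8 mW)(3120 s) = 242.7 J.
Photons incident: 242.7 / 3.777×10⁻¹⁹ = 6.426×10²⁰, i.e. 6.426×10²⁰/6.022×10²³ = 0.001067 mol.
Fraction absorbed: 1 − 10^(−1.04) = 0.9088.
Photons absorbed: 0.9088 × 0.001067 = 9.697×10⁻⁴ mol.
Product formed: 0.0035 × 9.697×10⁻⁴ = 3.394×10⁻⁶ mol.
Rate: 3.394×10⁻⁶ / 3120 s = 1.1×10⁻⁹ mol s⁻¹.

1.1×10⁻⁹ mol s⁻¹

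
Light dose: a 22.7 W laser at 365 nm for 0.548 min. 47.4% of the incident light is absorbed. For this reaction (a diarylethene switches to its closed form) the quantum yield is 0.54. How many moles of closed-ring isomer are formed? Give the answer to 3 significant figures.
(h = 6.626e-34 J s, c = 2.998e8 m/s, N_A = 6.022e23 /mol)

5.83e-4 mol

Photon energy at 365 nm: hc/λ = (6.626e-34)(2.998e8)/(365e-9) = 5.442e-19 J.
Energy delivered: (22.7 W)(32.88 s) = 746.4 J.
Photons incident: 746.4 / 5.442e-19 = 1.372e21, i.e. 1.372e21/6.022e23 = 0.002278 mol.
Photons absorbed: 0.474 × 0.002278 = 0.001080 mol.
Product: Φ × n_abs = 0.54 × 0.001080 = 5.832e-4 mol.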